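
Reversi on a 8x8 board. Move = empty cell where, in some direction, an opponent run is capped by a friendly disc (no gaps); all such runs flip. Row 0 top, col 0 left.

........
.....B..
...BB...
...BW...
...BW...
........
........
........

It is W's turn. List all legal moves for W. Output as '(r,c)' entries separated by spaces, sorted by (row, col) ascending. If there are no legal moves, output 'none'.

(0,4): no bracket -> illegal
(0,5): no bracket -> illegal
(0,6): no bracket -> illegal
(1,2): flips 1 -> legal
(1,3): no bracket -> illegal
(1,4): flips 1 -> legal
(1,6): no bracket -> illegal
(2,2): flips 1 -> legal
(2,5): no bracket -> illegal
(2,6): no bracket -> illegal
(3,2): flips 1 -> legal
(3,5): no bracket -> illegal
(4,2): flips 1 -> legal
(5,2): flips 1 -> legal
(5,3): no bracket -> illegal
(5,4): no bracket -> illegal

Answer: (1,2) (1,4) (2,2) (3,2) (4,2) (5,2)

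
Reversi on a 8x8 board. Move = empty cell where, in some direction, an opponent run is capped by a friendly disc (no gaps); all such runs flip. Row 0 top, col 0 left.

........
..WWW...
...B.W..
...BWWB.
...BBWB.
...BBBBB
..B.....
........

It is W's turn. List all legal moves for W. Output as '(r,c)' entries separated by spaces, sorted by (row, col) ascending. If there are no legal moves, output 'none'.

Answer: (2,7) (3,2) (3,7) (4,2) (4,7) (5,2) (6,3) (6,4) (6,5) (6,7) (7,1)

Derivation:
(2,2): no bracket -> illegal
(2,4): no bracket -> illegal
(2,6): no bracket -> illegal
(2,7): flips 1 -> legal
(3,2): flips 2 -> legal
(3,7): flips 1 -> legal
(4,2): flips 2 -> legal
(4,7): flips 2 -> legal
(5,1): no bracket -> illegal
(5,2): flips 1 -> legal
(6,1): no bracket -> illegal
(6,3): flips 5 -> legal
(6,4): flips 2 -> legal
(6,5): flips 1 -> legal
(6,6): no bracket -> illegal
(6,7): flips 1 -> legal
(7,1): flips 3 -> legal
(7,2): no bracket -> illegal
(7,3): no bracket -> illegal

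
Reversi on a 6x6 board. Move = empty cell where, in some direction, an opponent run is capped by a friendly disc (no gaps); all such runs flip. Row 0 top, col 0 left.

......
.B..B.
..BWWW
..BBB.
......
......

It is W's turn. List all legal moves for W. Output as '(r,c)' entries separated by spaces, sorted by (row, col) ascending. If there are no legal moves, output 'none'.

Answer: (0,3) (0,4) (0,5) (2,1) (4,1) (4,2) (4,3) (4,4) (4,5)

Derivation:
(0,0): no bracket -> illegal
(0,1): no bracket -> illegal
(0,2): no bracket -> illegal
(0,3): flips 1 -> legal
(0,4): flips 1 -> legal
(0,5): flips 1 -> legal
(1,0): no bracket -> illegal
(1,2): no bracket -> illegal
(1,3): no bracket -> illegal
(1,5): no bracket -> illegal
(2,0): no bracket -> illegal
(2,1): flips 1 -> legal
(3,1): no bracket -> illegal
(3,5): no bracket -> illegal
(4,1): flips 1 -> legal
(4,2): flips 1 -> legal
(4,3): flips 2 -> legal
(4,4): flips 1 -> legal
(4,5): flips 1 -> legal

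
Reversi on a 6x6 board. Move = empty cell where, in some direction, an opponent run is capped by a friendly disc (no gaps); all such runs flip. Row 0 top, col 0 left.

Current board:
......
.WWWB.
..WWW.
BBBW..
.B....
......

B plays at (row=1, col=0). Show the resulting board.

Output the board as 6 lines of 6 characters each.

Answer: ......
BBBBB.
..WWW.
BBBW..
.B....
......

Derivation:
Place B at (1,0); scan 8 dirs for brackets.
Dir NW: edge -> no flip
Dir N: first cell '.' (not opp) -> no flip
Dir NE: first cell '.' (not opp) -> no flip
Dir W: edge -> no flip
Dir E: opp run (1,1) (1,2) (1,3) capped by B -> flip
Dir SW: edge -> no flip
Dir S: first cell '.' (not opp) -> no flip
Dir SE: first cell '.' (not opp) -> no flip
All flips: (1,1) (1,2) (1,3)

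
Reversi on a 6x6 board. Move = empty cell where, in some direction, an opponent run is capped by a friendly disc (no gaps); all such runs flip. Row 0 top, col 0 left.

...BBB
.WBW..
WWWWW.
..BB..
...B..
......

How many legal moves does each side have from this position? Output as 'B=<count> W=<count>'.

-- B to move --
(0,0): flips 2 -> legal
(0,1): no bracket -> illegal
(0,2): no bracket -> illegal
(1,0): flips 2 -> legal
(1,4): flips 2 -> legal
(1,5): flips 1 -> legal
(2,5): no bracket -> illegal
(3,0): flips 1 -> legal
(3,1): flips 2 -> legal
(3,4): flips 1 -> legal
(3,5): no bracket -> illegal
B mobility = 7
-- W to move --
(0,1): flips 1 -> legal
(0,2): flips 1 -> legal
(1,4): no bracket -> illegal
(1,5): no bracket -> illegal
(3,1): no bracket -> illegal
(3,4): no bracket -> illegal
(4,1): flips 1 -> legal
(4,2): flips 2 -> legal
(4,4): flips 1 -> legal
(5,2): no bracket -> illegal
(5,3): flips 2 -> legal
(5,4): flips 2 -> legal
W mobility = 7

Answer: B=7 W=7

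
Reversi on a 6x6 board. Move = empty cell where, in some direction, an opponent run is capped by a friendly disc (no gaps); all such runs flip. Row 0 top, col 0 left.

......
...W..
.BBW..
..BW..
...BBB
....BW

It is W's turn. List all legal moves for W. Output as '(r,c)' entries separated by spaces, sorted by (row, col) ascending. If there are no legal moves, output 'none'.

(1,0): no bracket -> illegal
(1,1): flips 1 -> legal
(1,2): no bracket -> illegal
(2,0): flips 2 -> legal
(3,0): no bracket -> illegal
(3,1): flips 2 -> legal
(3,4): no bracket -> illegal
(3,5): flips 1 -> legal
(4,1): flips 1 -> legal
(4,2): no bracket -> illegal
(5,2): no bracket -> illegal
(5,3): flips 2 -> legal

Answer: (1,1) (2,0) (3,1) (3,5) (4,1) (5,3)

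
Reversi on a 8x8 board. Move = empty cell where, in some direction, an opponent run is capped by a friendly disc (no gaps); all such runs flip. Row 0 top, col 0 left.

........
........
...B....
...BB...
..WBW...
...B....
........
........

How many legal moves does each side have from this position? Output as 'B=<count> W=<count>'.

Answer: B=7 W=4

Derivation:
-- B to move --
(3,1): flips 1 -> legal
(3,2): no bracket -> illegal
(3,5): flips 1 -> legal
(4,1): flips 1 -> legal
(4,5): flips 1 -> legal
(5,1): flips 1 -> legal
(5,2): no bracket -> illegal
(5,4): flips 1 -> legal
(5,5): flips 1 -> legal
B mobility = 7
-- W to move --
(1,2): no bracket -> illegal
(1,3): no bracket -> illegal
(1,4): no bracket -> illegal
(2,2): flips 1 -> legal
(2,4): flips 2 -> legal
(2,5): no bracket -> illegal
(3,2): no bracket -> illegal
(3,5): no bracket -> illegal
(4,5): no bracket -> illegal
(5,2): no bracket -> illegal
(5,4): no bracket -> illegal
(6,2): flips 1 -> legal
(6,3): no bracket -> illegal
(6,4): flips 1 -> legal
W mobility = 4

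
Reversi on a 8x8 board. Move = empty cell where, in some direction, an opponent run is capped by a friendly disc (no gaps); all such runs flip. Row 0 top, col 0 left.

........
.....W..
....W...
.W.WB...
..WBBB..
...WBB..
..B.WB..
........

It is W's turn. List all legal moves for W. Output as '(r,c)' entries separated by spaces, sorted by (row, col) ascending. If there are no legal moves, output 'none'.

Answer: (3,5) (4,6) (5,6) (6,6) (7,1)

Derivation:
(2,3): no bracket -> illegal
(2,5): no bracket -> illegal
(3,2): no bracket -> illegal
(3,5): flips 2 -> legal
(3,6): no bracket -> illegal
(4,6): flips 4 -> legal
(5,1): no bracket -> illegal
(5,2): no bracket -> illegal
(5,6): flips 2 -> legal
(6,1): no bracket -> illegal
(6,3): no bracket -> illegal
(6,6): flips 3 -> legal
(7,1): flips 1 -> legal
(7,2): no bracket -> illegal
(7,3): no bracket -> illegal
(7,4): no bracket -> illegal
(7,5): no bracket -> illegal
(7,6): no bracket -> illegal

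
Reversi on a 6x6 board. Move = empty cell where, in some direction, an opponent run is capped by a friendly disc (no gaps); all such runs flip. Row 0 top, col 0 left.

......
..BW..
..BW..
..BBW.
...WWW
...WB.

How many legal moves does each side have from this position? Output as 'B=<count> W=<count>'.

Answer: B=7 W=6

Derivation:
-- B to move --
(0,2): no bracket -> illegal
(0,3): flips 2 -> legal
(0,4): flips 1 -> legal
(1,4): flips 2 -> legal
(2,4): flips 3 -> legal
(2,5): no bracket -> illegal
(3,5): flips 1 -> legal
(4,2): no bracket -> illegal
(5,2): flips 1 -> legal
(5,5): flips 1 -> legal
B mobility = 7
-- W to move --
(0,1): flips 1 -> legal
(0,2): no bracket -> illegal
(0,3): no bracket -> illegal
(1,1): flips 3 -> legal
(2,1): flips 2 -> legal
(2,4): no bracket -> illegal
(3,1): flips 3 -> legal
(4,1): flips 1 -> legal
(4,2): no bracket -> illegal
(5,5): flips 1 -> legal
W mobility = 6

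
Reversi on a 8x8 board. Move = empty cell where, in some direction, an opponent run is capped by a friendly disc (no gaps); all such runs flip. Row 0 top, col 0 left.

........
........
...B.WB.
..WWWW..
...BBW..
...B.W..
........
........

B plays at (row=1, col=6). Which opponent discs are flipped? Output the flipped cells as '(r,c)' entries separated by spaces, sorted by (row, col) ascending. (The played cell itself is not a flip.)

Answer: (2,5) (3,4)

Derivation:
Dir NW: first cell '.' (not opp) -> no flip
Dir N: first cell '.' (not opp) -> no flip
Dir NE: first cell '.' (not opp) -> no flip
Dir W: first cell '.' (not opp) -> no flip
Dir E: first cell '.' (not opp) -> no flip
Dir SW: opp run (2,5) (3,4) capped by B -> flip
Dir S: first cell 'B' (not opp) -> no flip
Dir SE: first cell '.' (not opp) -> no flip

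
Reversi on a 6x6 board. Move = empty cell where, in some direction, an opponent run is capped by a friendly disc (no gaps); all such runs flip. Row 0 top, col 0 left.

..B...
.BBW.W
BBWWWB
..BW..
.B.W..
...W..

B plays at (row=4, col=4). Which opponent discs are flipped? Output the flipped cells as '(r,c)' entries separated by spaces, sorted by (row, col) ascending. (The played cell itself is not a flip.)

Dir NW: opp run (3,3) (2,2) capped by B -> flip
Dir N: first cell '.' (not opp) -> no flip
Dir NE: first cell '.' (not opp) -> no flip
Dir W: opp run (4,3), next='.' -> no flip
Dir E: first cell '.' (not opp) -> no flip
Dir SW: opp run (5,3), next=edge -> no flip
Dir S: first cell '.' (not opp) -> no flip
Dir SE: first cell '.' (not opp) -> no flip

Answer: (2,2) (3,3)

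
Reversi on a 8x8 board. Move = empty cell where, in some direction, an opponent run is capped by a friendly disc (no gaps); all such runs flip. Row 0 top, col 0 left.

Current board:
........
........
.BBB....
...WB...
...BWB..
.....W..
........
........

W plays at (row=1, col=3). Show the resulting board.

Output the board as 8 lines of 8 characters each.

Answer: ........
...W....
.BBW....
...WB...
...BWB..
.....W..
........
........

Derivation:
Place W at (1,3); scan 8 dirs for brackets.
Dir NW: first cell '.' (not opp) -> no flip
Dir N: first cell '.' (not opp) -> no flip
Dir NE: first cell '.' (not opp) -> no flip
Dir W: first cell '.' (not opp) -> no flip
Dir E: first cell '.' (not opp) -> no flip
Dir SW: opp run (2,2), next='.' -> no flip
Dir S: opp run (2,3) capped by W -> flip
Dir SE: first cell '.' (not opp) -> no flip
All flips: (2,3)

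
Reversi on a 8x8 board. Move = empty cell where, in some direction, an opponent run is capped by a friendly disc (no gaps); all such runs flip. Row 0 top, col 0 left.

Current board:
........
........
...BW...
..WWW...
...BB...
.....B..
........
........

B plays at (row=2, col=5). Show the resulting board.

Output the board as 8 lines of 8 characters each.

Place B at (2,5); scan 8 dirs for brackets.
Dir NW: first cell '.' (not opp) -> no flip
Dir N: first cell '.' (not opp) -> no flip
Dir NE: first cell '.' (not opp) -> no flip
Dir W: opp run (2,4) capped by B -> flip
Dir E: first cell '.' (not opp) -> no flip
Dir SW: opp run (3,4) capped by B -> flip
Dir S: first cell '.' (not opp) -> no flip
Dir SE: first cell '.' (not opp) -> no flip
All flips: (2,4) (3,4)

Answer: ........
........
...BBB..
..WWB...
...BB...
.....B..
........
........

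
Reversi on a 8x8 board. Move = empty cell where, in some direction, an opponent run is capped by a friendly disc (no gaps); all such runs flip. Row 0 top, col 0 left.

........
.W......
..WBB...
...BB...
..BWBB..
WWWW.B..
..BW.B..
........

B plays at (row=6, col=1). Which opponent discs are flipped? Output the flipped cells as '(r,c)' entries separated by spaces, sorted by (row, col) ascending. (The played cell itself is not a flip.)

Answer: (4,3) (5,2)

Derivation:
Dir NW: opp run (5,0), next=edge -> no flip
Dir N: opp run (5,1), next='.' -> no flip
Dir NE: opp run (5,2) (4,3) capped by B -> flip
Dir W: first cell '.' (not opp) -> no flip
Dir E: first cell 'B' (not opp) -> no flip
Dir SW: first cell '.' (not opp) -> no flip
Dir S: first cell '.' (not opp) -> no flip
Dir SE: first cell '.' (not opp) -> no flip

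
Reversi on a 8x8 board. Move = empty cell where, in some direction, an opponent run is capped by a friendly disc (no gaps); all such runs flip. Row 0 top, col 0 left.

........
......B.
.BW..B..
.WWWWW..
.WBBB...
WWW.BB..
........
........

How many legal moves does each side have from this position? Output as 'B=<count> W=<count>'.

Answer: B=11 W=10

Derivation:
-- B to move --
(1,1): flips 2 -> legal
(1,2): flips 2 -> legal
(1,3): no bracket -> illegal
(2,0): flips 1 -> legal
(2,3): flips 2 -> legal
(2,4): flips 2 -> legal
(2,6): flips 1 -> legal
(3,0): no bracket -> illegal
(3,6): no bracket -> illegal
(4,0): flips 1 -> legal
(4,5): flips 1 -> legal
(4,6): no bracket -> illegal
(5,3): no bracket -> illegal
(6,0): flips 1 -> legal
(6,1): flips 4 -> legal
(6,2): flips 1 -> legal
(6,3): no bracket -> illegal
B mobility = 11
-- W to move --
(0,5): no bracket -> illegal
(0,6): no bracket -> illegal
(0,7): flips 2 -> legal
(1,0): flips 1 -> legal
(1,1): flips 1 -> legal
(1,2): no bracket -> illegal
(1,4): no bracket -> illegal
(1,5): flips 1 -> legal
(1,7): no bracket -> illegal
(2,0): flips 1 -> legal
(2,4): no bracket -> illegal
(2,6): no bracket -> illegal
(2,7): no bracket -> illegal
(3,0): no bracket -> illegal
(3,6): no bracket -> illegal
(4,5): flips 3 -> legal
(4,6): no bracket -> illegal
(5,3): flips 3 -> legal
(5,6): no bracket -> illegal
(6,3): no bracket -> illegal
(6,4): flips 2 -> legal
(6,5): flips 2 -> legal
(6,6): flips 2 -> legal
W mobility = 10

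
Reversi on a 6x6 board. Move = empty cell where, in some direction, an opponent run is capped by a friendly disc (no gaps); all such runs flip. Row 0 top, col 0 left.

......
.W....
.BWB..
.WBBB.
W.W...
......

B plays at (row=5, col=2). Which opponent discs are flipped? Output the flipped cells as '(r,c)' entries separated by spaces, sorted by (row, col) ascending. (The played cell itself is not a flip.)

Dir NW: first cell '.' (not opp) -> no flip
Dir N: opp run (4,2) capped by B -> flip
Dir NE: first cell '.' (not opp) -> no flip
Dir W: first cell '.' (not opp) -> no flip
Dir E: first cell '.' (not opp) -> no flip
Dir SW: edge -> no flip
Dir S: edge -> no flip
Dir SE: edge -> no flip

Answer: (4,2)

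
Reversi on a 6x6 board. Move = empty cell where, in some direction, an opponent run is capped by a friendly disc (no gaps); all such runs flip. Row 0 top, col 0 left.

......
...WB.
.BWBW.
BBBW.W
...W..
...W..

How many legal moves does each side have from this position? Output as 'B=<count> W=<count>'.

Answer: B=6 W=6

Derivation:
-- B to move --
(0,2): no bracket -> illegal
(0,3): flips 1 -> legal
(0,4): flips 2 -> legal
(1,1): no bracket -> illegal
(1,2): flips 2 -> legal
(1,5): no bracket -> illegal
(2,5): flips 1 -> legal
(3,4): flips 2 -> legal
(4,2): no bracket -> illegal
(4,4): no bracket -> illegal
(4,5): no bracket -> illegal
(5,2): no bracket -> illegal
(5,4): flips 1 -> legal
B mobility = 6
-- W to move --
(0,3): no bracket -> illegal
(0,4): flips 1 -> legal
(0,5): no bracket -> illegal
(1,0): flips 2 -> legal
(1,1): no bracket -> illegal
(1,2): no bracket -> illegal
(1,5): flips 1 -> legal
(2,0): flips 1 -> legal
(2,5): no bracket -> illegal
(3,4): no bracket -> illegal
(4,0): flips 1 -> legal
(4,1): no bracket -> illegal
(4,2): flips 1 -> legal
W mobility = 6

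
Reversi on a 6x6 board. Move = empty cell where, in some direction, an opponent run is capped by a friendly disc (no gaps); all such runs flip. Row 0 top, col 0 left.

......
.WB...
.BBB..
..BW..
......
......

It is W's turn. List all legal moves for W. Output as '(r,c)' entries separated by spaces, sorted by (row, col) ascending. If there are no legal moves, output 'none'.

Answer: (1,3) (3,1)

Derivation:
(0,1): no bracket -> illegal
(0,2): no bracket -> illegal
(0,3): no bracket -> illegal
(1,0): no bracket -> illegal
(1,3): flips 2 -> legal
(1,4): no bracket -> illegal
(2,0): no bracket -> illegal
(2,4): no bracket -> illegal
(3,0): no bracket -> illegal
(3,1): flips 2 -> legal
(3,4): no bracket -> illegal
(4,1): no bracket -> illegal
(4,2): no bracket -> illegal
(4,3): no bracket -> illegal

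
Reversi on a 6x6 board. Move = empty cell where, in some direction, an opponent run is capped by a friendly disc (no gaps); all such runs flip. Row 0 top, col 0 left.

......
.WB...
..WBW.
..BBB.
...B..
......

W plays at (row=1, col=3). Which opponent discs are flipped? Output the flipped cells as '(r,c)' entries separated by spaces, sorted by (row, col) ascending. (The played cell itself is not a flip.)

Dir NW: first cell '.' (not opp) -> no flip
Dir N: first cell '.' (not opp) -> no flip
Dir NE: first cell '.' (not opp) -> no flip
Dir W: opp run (1,2) capped by W -> flip
Dir E: first cell '.' (not opp) -> no flip
Dir SW: first cell 'W' (not opp) -> no flip
Dir S: opp run (2,3) (3,3) (4,3), next='.' -> no flip
Dir SE: first cell 'W' (not opp) -> no flip

Answer: (1,2)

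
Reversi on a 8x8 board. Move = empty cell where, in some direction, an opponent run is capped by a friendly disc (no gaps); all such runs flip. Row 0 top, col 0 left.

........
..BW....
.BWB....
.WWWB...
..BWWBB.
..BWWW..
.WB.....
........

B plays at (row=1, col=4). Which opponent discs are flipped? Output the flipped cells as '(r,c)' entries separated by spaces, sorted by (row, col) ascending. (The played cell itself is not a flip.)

Answer: (1,3)

Derivation:
Dir NW: first cell '.' (not opp) -> no flip
Dir N: first cell '.' (not opp) -> no flip
Dir NE: first cell '.' (not opp) -> no flip
Dir W: opp run (1,3) capped by B -> flip
Dir E: first cell '.' (not opp) -> no flip
Dir SW: first cell 'B' (not opp) -> no flip
Dir S: first cell '.' (not opp) -> no flip
Dir SE: first cell '.' (not opp) -> no flip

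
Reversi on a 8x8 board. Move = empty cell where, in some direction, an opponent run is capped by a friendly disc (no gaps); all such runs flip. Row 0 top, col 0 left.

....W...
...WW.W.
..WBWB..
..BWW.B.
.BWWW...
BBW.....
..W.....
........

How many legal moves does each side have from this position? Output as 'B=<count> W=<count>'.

-- B to move --
(0,2): no bracket -> illegal
(0,3): flips 2 -> legal
(0,5): flips 1 -> legal
(0,6): no bracket -> illegal
(0,7): flips 1 -> legal
(1,1): no bracket -> illegal
(1,2): flips 1 -> legal
(1,5): flips 3 -> legal
(1,7): no bracket -> illegal
(2,1): flips 1 -> legal
(2,6): no bracket -> illegal
(2,7): no bracket -> illegal
(3,1): no bracket -> illegal
(3,5): flips 2 -> legal
(4,5): flips 4 -> legal
(5,3): flips 3 -> legal
(5,4): flips 1 -> legal
(5,5): no bracket -> illegal
(6,1): flips 3 -> legal
(6,3): flips 1 -> legal
(7,1): no bracket -> illegal
(7,2): flips 3 -> legal
(7,3): flips 1 -> legal
B mobility = 14
-- W to move --
(1,2): flips 1 -> legal
(1,5): no bracket -> illegal
(2,1): flips 1 -> legal
(2,6): flips 1 -> legal
(2,7): no bracket -> illegal
(3,0): flips 1 -> legal
(3,1): flips 1 -> legal
(3,5): no bracket -> illegal
(3,7): no bracket -> illegal
(4,0): flips 2 -> legal
(4,5): no bracket -> illegal
(4,6): no bracket -> illegal
(4,7): flips 2 -> legal
(6,0): flips 1 -> legal
(6,1): no bracket -> illegal
W mobility = 8

Answer: B=14 W=8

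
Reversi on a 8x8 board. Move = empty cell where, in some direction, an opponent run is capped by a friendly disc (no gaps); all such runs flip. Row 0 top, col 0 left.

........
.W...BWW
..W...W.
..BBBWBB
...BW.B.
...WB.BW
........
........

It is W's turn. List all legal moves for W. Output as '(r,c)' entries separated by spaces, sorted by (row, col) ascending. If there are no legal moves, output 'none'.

(0,4): flips 1 -> legal
(0,5): no bracket -> illegal
(0,6): no bracket -> illegal
(1,4): flips 1 -> legal
(2,1): no bracket -> illegal
(2,3): flips 2 -> legal
(2,4): flips 1 -> legal
(2,5): no bracket -> illegal
(2,7): no bracket -> illegal
(3,1): flips 3 -> legal
(4,1): no bracket -> illegal
(4,2): flips 2 -> legal
(4,5): no bracket -> illegal
(4,7): no bracket -> illegal
(5,2): no bracket -> illegal
(5,5): flips 2 -> legal
(6,3): no bracket -> illegal
(6,4): flips 1 -> legal
(6,5): no bracket -> illegal
(6,6): flips 3 -> legal
(6,7): no bracket -> illegal

Answer: (0,4) (1,4) (2,3) (2,4) (3,1) (4,2) (5,5) (6,4) (6,6)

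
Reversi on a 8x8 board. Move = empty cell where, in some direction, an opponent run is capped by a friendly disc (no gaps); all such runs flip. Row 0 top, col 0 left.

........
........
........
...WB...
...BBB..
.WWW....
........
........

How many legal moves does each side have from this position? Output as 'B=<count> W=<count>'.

-- B to move --
(2,2): flips 1 -> legal
(2,3): flips 1 -> legal
(2,4): no bracket -> illegal
(3,2): flips 1 -> legal
(4,0): no bracket -> illegal
(4,1): no bracket -> illegal
(4,2): no bracket -> illegal
(5,0): no bracket -> illegal
(5,4): no bracket -> illegal
(6,0): no bracket -> illegal
(6,1): flips 1 -> legal
(6,2): flips 1 -> legal
(6,3): flips 1 -> legal
(6,4): no bracket -> illegal
B mobility = 6
-- W to move --
(2,3): no bracket -> illegal
(2,4): no bracket -> illegal
(2,5): flips 2 -> legal
(3,2): no bracket -> illegal
(3,5): flips 2 -> legal
(3,6): no bracket -> illegal
(4,2): no bracket -> illegal
(4,6): no bracket -> illegal
(5,4): no bracket -> illegal
(5,5): flips 1 -> legal
(5,6): no bracket -> illegal
W mobility = 3

Answer: B=6 W=3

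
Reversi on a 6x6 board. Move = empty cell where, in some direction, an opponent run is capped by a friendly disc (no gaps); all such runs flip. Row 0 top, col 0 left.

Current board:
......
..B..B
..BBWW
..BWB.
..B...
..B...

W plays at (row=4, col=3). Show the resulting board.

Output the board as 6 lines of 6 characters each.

Answer: ......
..B..B
..BBWW
..BWW.
..BW..
..B...

Derivation:
Place W at (4,3); scan 8 dirs for brackets.
Dir NW: opp run (3,2), next='.' -> no flip
Dir N: first cell 'W' (not opp) -> no flip
Dir NE: opp run (3,4) capped by W -> flip
Dir W: opp run (4,2), next='.' -> no flip
Dir E: first cell '.' (not opp) -> no flip
Dir SW: opp run (5,2), next=edge -> no flip
Dir S: first cell '.' (not opp) -> no flip
Dir SE: first cell '.' (not opp) -> no flip
All flips: (3,4)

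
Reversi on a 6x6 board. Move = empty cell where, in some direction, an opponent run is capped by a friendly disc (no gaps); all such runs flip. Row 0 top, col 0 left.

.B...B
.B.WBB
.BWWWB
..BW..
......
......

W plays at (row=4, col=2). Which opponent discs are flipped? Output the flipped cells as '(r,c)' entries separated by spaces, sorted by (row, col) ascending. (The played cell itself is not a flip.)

Dir NW: first cell '.' (not opp) -> no flip
Dir N: opp run (3,2) capped by W -> flip
Dir NE: first cell 'W' (not opp) -> no flip
Dir W: first cell '.' (not opp) -> no flip
Dir E: first cell '.' (not opp) -> no flip
Dir SW: first cell '.' (not opp) -> no flip
Dir S: first cell '.' (not opp) -> no flip
Dir SE: first cell '.' (not opp) -> no flip

Answer: (3,2)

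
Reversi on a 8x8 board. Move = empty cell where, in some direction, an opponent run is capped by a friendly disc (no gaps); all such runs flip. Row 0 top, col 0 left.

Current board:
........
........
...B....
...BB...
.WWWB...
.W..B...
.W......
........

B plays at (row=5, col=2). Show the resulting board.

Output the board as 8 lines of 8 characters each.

Place B at (5,2); scan 8 dirs for brackets.
Dir NW: opp run (4,1), next='.' -> no flip
Dir N: opp run (4,2), next='.' -> no flip
Dir NE: opp run (4,3) capped by B -> flip
Dir W: opp run (5,1), next='.' -> no flip
Dir E: first cell '.' (not opp) -> no flip
Dir SW: opp run (6,1), next='.' -> no flip
Dir S: first cell '.' (not opp) -> no flip
Dir SE: first cell '.' (not opp) -> no flip
All flips: (4,3)

Answer: ........
........
...B....
...BB...
.WWBB...
.WB.B...
.W......
........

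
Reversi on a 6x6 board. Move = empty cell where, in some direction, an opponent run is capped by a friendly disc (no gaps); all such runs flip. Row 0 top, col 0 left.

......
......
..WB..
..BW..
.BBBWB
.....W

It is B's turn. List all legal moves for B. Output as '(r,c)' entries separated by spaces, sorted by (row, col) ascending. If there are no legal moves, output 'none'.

Answer: (1,2) (2,1) (2,4) (3,4)

Derivation:
(1,1): no bracket -> illegal
(1,2): flips 1 -> legal
(1,3): no bracket -> illegal
(2,1): flips 1 -> legal
(2,4): flips 1 -> legal
(3,1): no bracket -> illegal
(3,4): flips 1 -> legal
(3,5): no bracket -> illegal
(5,3): no bracket -> illegal
(5,4): no bracket -> illegal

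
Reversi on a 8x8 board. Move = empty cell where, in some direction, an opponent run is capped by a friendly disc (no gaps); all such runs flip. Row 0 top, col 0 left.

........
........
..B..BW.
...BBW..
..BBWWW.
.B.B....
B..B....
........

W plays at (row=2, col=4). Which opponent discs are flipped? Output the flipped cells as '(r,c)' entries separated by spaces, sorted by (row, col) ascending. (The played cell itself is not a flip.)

Answer: (2,5) (3,4)

Derivation:
Dir NW: first cell '.' (not opp) -> no flip
Dir N: first cell '.' (not opp) -> no flip
Dir NE: first cell '.' (not opp) -> no flip
Dir W: first cell '.' (not opp) -> no flip
Dir E: opp run (2,5) capped by W -> flip
Dir SW: opp run (3,3) (4,2) (5,1) (6,0), next=edge -> no flip
Dir S: opp run (3,4) capped by W -> flip
Dir SE: first cell 'W' (not opp) -> no flip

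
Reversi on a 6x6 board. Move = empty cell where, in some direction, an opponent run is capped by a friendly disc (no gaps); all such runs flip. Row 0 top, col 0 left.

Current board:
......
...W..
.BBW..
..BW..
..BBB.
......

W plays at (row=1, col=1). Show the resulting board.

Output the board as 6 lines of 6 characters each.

Answer: ......
.W.W..
.BWW..
..BW..
..BBB.
......

Derivation:
Place W at (1,1); scan 8 dirs for brackets.
Dir NW: first cell '.' (not opp) -> no flip
Dir N: first cell '.' (not opp) -> no flip
Dir NE: first cell '.' (not opp) -> no flip
Dir W: first cell '.' (not opp) -> no flip
Dir E: first cell '.' (not opp) -> no flip
Dir SW: first cell '.' (not opp) -> no flip
Dir S: opp run (2,1), next='.' -> no flip
Dir SE: opp run (2,2) capped by W -> flip
All flips: (2,2)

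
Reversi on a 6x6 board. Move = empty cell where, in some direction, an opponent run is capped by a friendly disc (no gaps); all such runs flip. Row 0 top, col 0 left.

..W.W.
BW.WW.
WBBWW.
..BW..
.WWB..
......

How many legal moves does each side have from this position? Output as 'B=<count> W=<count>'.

Answer: B=12 W=5

Derivation:
-- B to move --
(0,0): flips 1 -> legal
(0,1): flips 1 -> legal
(0,3): flips 3 -> legal
(0,5): flips 2 -> legal
(1,2): flips 1 -> legal
(1,5): no bracket -> illegal
(2,5): flips 2 -> legal
(3,0): flips 1 -> legal
(3,1): no bracket -> illegal
(3,4): flips 1 -> legal
(3,5): no bracket -> illegal
(4,0): flips 2 -> legal
(4,4): flips 1 -> legal
(5,0): flips 1 -> legal
(5,1): no bracket -> illegal
(5,2): flips 1 -> legal
(5,3): no bracket -> illegal
B mobility = 12
-- W to move --
(0,0): flips 1 -> legal
(0,1): no bracket -> illegal
(1,2): flips 2 -> legal
(3,0): no bracket -> illegal
(3,1): flips 3 -> legal
(3,4): no bracket -> illegal
(4,4): flips 1 -> legal
(5,2): no bracket -> illegal
(5,3): flips 1 -> legal
(5,4): no bracket -> illegal
W mobility = 5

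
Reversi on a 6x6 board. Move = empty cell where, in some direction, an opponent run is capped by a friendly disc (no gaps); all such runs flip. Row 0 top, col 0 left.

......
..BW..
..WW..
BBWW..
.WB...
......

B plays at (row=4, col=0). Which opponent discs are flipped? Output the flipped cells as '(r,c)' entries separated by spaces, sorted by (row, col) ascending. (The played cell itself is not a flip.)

Answer: (4,1)

Derivation:
Dir NW: edge -> no flip
Dir N: first cell 'B' (not opp) -> no flip
Dir NE: first cell 'B' (not opp) -> no flip
Dir W: edge -> no flip
Dir E: opp run (4,1) capped by B -> flip
Dir SW: edge -> no flip
Dir S: first cell '.' (not opp) -> no flip
Dir SE: first cell '.' (not opp) -> no flip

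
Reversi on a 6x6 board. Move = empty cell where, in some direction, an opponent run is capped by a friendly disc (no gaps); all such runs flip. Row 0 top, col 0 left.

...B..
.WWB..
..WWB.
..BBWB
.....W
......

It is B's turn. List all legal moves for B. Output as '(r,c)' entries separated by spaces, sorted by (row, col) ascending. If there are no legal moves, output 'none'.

Answer: (0,0) (0,2) (1,0) (1,4) (2,1) (3,1) (4,4) (5,5)

Derivation:
(0,0): flips 2 -> legal
(0,1): no bracket -> illegal
(0,2): flips 2 -> legal
(1,0): flips 2 -> legal
(1,4): flips 1 -> legal
(2,0): no bracket -> illegal
(2,1): flips 3 -> legal
(2,5): no bracket -> illegal
(3,1): flips 1 -> legal
(4,3): no bracket -> illegal
(4,4): flips 1 -> legal
(5,4): no bracket -> illegal
(5,5): flips 1 -> legal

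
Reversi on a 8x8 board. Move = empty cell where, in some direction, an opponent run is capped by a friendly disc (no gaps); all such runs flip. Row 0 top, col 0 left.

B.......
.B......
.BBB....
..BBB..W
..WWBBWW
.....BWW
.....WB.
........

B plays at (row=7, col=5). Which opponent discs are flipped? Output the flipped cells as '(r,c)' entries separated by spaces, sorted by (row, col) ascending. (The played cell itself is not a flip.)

Dir NW: first cell '.' (not opp) -> no flip
Dir N: opp run (6,5) capped by B -> flip
Dir NE: first cell 'B' (not opp) -> no flip
Dir W: first cell '.' (not opp) -> no flip
Dir E: first cell '.' (not opp) -> no flip
Dir SW: edge -> no flip
Dir S: edge -> no flip
Dir SE: edge -> no flip

Answer: (6,5)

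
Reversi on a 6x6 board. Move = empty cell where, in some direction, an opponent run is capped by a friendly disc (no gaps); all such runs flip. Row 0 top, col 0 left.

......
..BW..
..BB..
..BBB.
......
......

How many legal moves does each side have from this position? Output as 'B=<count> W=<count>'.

Answer: B=3 W=3

Derivation:
-- B to move --
(0,2): no bracket -> illegal
(0,3): flips 1 -> legal
(0,4): flips 1 -> legal
(1,4): flips 1 -> legal
(2,4): no bracket -> illegal
B mobility = 3
-- W to move --
(0,1): no bracket -> illegal
(0,2): no bracket -> illegal
(0,3): no bracket -> illegal
(1,1): flips 1 -> legal
(1,4): no bracket -> illegal
(2,1): no bracket -> illegal
(2,4): no bracket -> illegal
(2,5): no bracket -> illegal
(3,1): flips 1 -> legal
(3,5): no bracket -> illegal
(4,1): no bracket -> illegal
(4,2): no bracket -> illegal
(4,3): flips 2 -> legal
(4,4): no bracket -> illegal
(4,5): no bracket -> illegal
W mobility = 3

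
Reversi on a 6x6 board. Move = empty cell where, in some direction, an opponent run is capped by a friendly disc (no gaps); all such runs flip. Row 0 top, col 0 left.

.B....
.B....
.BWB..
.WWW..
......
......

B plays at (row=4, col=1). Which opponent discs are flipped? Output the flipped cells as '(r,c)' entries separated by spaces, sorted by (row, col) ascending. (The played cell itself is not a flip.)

Dir NW: first cell '.' (not opp) -> no flip
Dir N: opp run (3,1) capped by B -> flip
Dir NE: opp run (3,2) capped by B -> flip
Dir W: first cell '.' (not opp) -> no flip
Dir E: first cell '.' (not opp) -> no flip
Dir SW: first cell '.' (not opp) -> no flip
Dir S: first cell '.' (not opp) -> no flip
Dir SE: first cell '.' (not opp) -> no flip

Answer: (3,1) (3,2)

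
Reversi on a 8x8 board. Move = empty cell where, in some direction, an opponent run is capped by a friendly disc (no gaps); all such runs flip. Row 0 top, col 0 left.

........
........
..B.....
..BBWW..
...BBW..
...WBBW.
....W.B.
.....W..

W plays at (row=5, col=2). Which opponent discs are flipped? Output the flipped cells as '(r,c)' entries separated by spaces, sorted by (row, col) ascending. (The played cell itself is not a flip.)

Dir NW: first cell '.' (not opp) -> no flip
Dir N: first cell '.' (not opp) -> no flip
Dir NE: opp run (4,3) capped by W -> flip
Dir W: first cell '.' (not opp) -> no flip
Dir E: first cell 'W' (not opp) -> no flip
Dir SW: first cell '.' (not opp) -> no flip
Dir S: first cell '.' (not opp) -> no flip
Dir SE: first cell '.' (not opp) -> no flip

Answer: (4,3)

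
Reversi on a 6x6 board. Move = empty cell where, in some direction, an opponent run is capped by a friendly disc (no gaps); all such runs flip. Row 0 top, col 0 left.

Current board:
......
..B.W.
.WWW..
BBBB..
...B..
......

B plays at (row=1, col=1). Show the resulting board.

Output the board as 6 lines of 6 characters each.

Answer: ......
.BB.W.
.BBW..
BBBB..
...B..
......

Derivation:
Place B at (1,1); scan 8 dirs for brackets.
Dir NW: first cell '.' (not opp) -> no flip
Dir N: first cell '.' (not opp) -> no flip
Dir NE: first cell '.' (not opp) -> no flip
Dir W: first cell '.' (not opp) -> no flip
Dir E: first cell 'B' (not opp) -> no flip
Dir SW: first cell '.' (not opp) -> no flip
Dir S: opp run (2,1) capped by B -> flip
Dir SE: opp run (2,2) capped by B -> flip
All flips: (2,1) (2,2)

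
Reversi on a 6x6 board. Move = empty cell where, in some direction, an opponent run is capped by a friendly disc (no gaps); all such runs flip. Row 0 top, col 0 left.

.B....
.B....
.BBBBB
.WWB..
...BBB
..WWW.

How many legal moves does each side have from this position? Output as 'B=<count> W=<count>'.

-- B to move --
(2,0): no bracket -> illegal
(3,0): flips 2 -> legal
(4,0): flips 1 -> legal
(4,1): flips 2 -> legal
(4,2): flips 1 -> legal
(5,1): no bracket -> illegal
(5,5): no bracket -> illegal
B mobility = 4
-- W to move --
(0,0): no bracket -> illegal
(0,2): no bracket -> illegal
(1,0): flips 1 -> legal
(1,2): flips 1 -> legal
(1,3): flips 4 -> legal
(1,4): flips 1 -> legal
(1,5): no bracket -> illegal
(2,0): no bracket -> illegal
(3,0): no bracket -> illegal
(3,4): flips 3 -> legal
(3,5): flips 1 -> legal
(4,2): no bracket -> illegal
(5,5): no bracket -> illegal
W mobility = 6

Answer: B=4 W=6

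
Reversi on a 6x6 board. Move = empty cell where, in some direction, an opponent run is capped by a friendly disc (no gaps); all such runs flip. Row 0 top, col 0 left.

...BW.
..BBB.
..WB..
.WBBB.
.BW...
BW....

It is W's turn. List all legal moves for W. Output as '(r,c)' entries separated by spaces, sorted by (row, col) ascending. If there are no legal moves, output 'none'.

Answer: (0,2) (2,4) (3,5) (4,0) (4,4)

Derivation:
(0,1): no bracket -> illegal
(0,2): flips 2 -> legal
(0,5): no bracket -> illegal
(1,1): no bracket -> illegal
(1,5): no bracket -> illegal
(2,1): no bracket -> illegal
(2,4): flips 3 -> legal
(2,5): no bracket -> illegal
(3,0): no bracket -> illegal
(3,5): flips 3 -> legal
(4,0): flips 1 -> legal
(4,3): no bracket -> illegal
(4,4): flips 1 -> legal
(4,5): no bracket -> illegal
(5,2): no bracket -> illegal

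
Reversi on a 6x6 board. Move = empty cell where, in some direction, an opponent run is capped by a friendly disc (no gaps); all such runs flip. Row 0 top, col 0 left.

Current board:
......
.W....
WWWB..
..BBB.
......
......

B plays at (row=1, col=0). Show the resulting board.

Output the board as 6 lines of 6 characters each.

Answer: ......
BW....
WBWB..
..BBB.
......
......

Derivation:
Place B at (1,0); scan 8 dirs for brackets.
Dir NW: edge -> no flip
Dir N: first cell '.' (not opp) -> no flip
Dir NE: first cell '.' (not opp) -> no flip
Dir W: edge -> no flip
Dir E: opp run (1,1), next='.' -> no flip
Dir SW: edge -> no flip
Dir S: opp run (2,0), next='.' -> no flip
Dir SE: opp run (2,1) capped by B -> flip
All flips: (2,1)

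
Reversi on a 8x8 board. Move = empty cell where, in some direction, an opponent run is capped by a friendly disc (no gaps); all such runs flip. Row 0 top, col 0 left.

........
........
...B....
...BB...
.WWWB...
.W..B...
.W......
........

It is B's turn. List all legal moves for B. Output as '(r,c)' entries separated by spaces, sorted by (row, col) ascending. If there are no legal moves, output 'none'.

(3,0): no bracket -> illegal
(3,1): no bracket -> illegal
(3,2): flips 1 -> legal
(4,0): flips 3 -> legal
(5,0): no bracket -> illegal
(5,2): flips 1 -> legal
(5,3): flips 1 -> legal
(6,0): flips 2 -> legal
(6,2): no bracket -> illegal
(7,0): no bracket -> illegal
(7,1): no bracket -> illegal
(7,2): no bracket -> illegal

Answer: (3,2) (4,0) (5,2) (5,3) (6,0)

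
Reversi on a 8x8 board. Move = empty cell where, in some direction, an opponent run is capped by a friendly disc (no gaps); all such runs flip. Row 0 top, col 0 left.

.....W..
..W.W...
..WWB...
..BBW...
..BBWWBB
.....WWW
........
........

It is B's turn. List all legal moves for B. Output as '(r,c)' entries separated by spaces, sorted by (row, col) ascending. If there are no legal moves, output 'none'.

Answer: (0,2) (0,4) (1,1) (1,3) (2,1) (2,5) (3,5) (5,4) (6,4) (6,5) (6,6) (6,7)

Derivation:
(0,1): no bracket -> illegal
(0,2): flips 2 -> legal
(0,3): no bracket -> illegal
(0,4): flips 1 -> legal
(0,6): no bracket -> illegal
(1,1): flips 1 -> legal
(1,3): flips 1 -> legal
(1,5): no bracket -> illegal
(1,6): no bracket -> illegal
(2,1): flips 2 -> legal
(2,5): flips 1 -> legal
(3,1): no bracket -> illegal
(3,5): flips 1 -> legal
(3,6): no bracket -> illegal
(5,3): no bracket -> illegal
(5,4): flips 2 -> legal
(6,4): flips 1 -> legal
(6,5): flips 1 -> legal
(6,6): flips 3 -> legal
(6,7): flips 1 -> legal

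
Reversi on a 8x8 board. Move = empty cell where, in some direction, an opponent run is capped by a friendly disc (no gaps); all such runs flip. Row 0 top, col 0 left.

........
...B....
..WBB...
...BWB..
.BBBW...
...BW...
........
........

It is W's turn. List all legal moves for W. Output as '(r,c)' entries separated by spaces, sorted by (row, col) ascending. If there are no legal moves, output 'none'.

(0,2): no bracket -> illegal
(0,3): no bracket -> illegal
(0,4): flips 1 -> legal
(1,2): flips 1 -> legal
(1,4): flips 1 -> legal
(1,5): no bracket -> illegal
(2,5): flips 2 -> legal
(2,6): flips 1 -> legal
(3,0): no bracket -> illegal
(3,1): no bracket -> illegal
(3,2): flips 2 -> legal
(3,6): flips 1 -> legal
(4,0): flips 3 -> legal
(4,5): no bracket -> illegal
(4,6): no bracket -> illegal
(5,0): no bracket -> illegal
(5,1): no bracket -> illegal
(5,2): flips 2 -> legal
(6,2): flips 1 -> legal
(6,3): no bracket -> illegal
(6,4): no bracket -> illegal

Answer: (0,4) (1,2) (1,4) (2,5) (2,6) (3,2) (3,6) (4,0) (5,2) (6,2)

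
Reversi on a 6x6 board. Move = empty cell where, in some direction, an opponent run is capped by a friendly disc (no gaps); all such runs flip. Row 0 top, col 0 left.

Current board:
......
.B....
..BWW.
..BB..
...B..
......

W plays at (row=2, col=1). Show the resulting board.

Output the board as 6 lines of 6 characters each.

Answer: ......
.B....
.WWWW.
..BB..
...B..
......

Derivation:
Place W at (2,1); scan 8 dirs for brackets.
Dir NW: first cell '.' (not opp) -> no flip
Dir N: opp run (1,1), next='.' -> no flip
Dir NE: first cell '.' (not opp) -> no flip
Dir W: first cell '.' (not opp) -> no flip
Dir E: opp run (2,2) capped by W -> flip
Dir SW: first cell '.' (not opp) -> no flip
Dir S: first cell '.' (not opp) -> no flip
Dir SE: opp run (3,2) (4,3), next='.' -> no flip
All flips: (2,2)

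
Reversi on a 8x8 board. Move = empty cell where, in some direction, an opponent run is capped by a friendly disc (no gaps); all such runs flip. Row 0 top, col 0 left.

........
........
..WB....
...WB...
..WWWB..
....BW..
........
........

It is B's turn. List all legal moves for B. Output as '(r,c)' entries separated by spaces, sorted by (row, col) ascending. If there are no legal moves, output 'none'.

Answer: (2,1) (3,2) (4,1) (5,2) (5,3) (5,6) (6,5)

Derivation:
(1,1): no bracket -> illegal
(1,2): no bracket -> illegal
(1,3): no bracket -> illegal
(2,1): flips 1 -> legal
(2,4): no bracket -> illegal
(3,1): no bracket -> illegal
(3,2): flips 2 -> legal
(3,5): no bracket -> illegal
(4,1): flips 3 -> legal
(4,6): no bracket -> illegal
(5,1): no bracket -> illegal
(5,2): flips 1 -> legal
(5,3): flips 2 -> legal
(5,6): flips 1 -> legal
(6,4): no bracket -> illegal
(6,5): flips 1 -> legal
(6,6): no bracket -> illegal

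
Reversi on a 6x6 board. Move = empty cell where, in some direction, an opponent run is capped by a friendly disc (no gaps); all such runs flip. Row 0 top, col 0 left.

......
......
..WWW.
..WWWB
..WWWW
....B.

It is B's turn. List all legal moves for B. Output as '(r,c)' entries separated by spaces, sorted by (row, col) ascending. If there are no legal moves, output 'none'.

(1,1): no bracket -> illegal
(1,2): no bracket -> illegal
(1,3): flips 1 -> legal
(1,4): flips 3 -> legal
(1,5): no bracket -> illegal
(2,1): flips 2 -> legal
(2,5): no bracket -> illegal
(3,1): flips 3 -> legal
(4,1): no bracket -> illegal
(5,1): no bracket -> illegal
(5,2): no bracket -> illegal
(5,3): flips 1 -> legal
(5,5): flips 1 -> legal

Answer: (1,3) (1,4) (2,1) (3,1) (5,3) (5,5)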